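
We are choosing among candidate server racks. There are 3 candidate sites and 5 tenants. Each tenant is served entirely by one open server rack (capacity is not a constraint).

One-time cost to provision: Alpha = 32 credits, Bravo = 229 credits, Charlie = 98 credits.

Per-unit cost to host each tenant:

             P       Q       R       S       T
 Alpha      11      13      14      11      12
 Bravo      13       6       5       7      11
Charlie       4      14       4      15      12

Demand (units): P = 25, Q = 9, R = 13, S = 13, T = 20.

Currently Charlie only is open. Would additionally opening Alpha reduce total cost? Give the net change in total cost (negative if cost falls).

Yes — net change −29 (cost falls by 29).

Current service cost with {Charlie}: 713.
Adding Alpha: each tenant re-picks its cheapest; new service cost 652, saving 61.
Extra fixed cost: 32. Net change = 32 − 61 = -29.
(Totals: 811 → 782.)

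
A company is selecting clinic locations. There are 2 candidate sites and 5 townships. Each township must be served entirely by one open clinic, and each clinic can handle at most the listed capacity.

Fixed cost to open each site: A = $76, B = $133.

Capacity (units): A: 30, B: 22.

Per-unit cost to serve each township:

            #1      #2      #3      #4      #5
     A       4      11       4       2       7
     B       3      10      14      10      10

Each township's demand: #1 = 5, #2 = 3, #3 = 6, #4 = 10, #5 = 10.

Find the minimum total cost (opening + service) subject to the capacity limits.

Minimum total cost: 368

Open {A, B}: #1→B 3·5=15, #2→B 10·3=30, #3→A 4·6=24, #4→A 2·10=20, #5→A 7·10=70.
Loads: A carries 26/30, B carries 8/22. Service 159; fixed 209; total 368.
Next best feasible plan costs 371.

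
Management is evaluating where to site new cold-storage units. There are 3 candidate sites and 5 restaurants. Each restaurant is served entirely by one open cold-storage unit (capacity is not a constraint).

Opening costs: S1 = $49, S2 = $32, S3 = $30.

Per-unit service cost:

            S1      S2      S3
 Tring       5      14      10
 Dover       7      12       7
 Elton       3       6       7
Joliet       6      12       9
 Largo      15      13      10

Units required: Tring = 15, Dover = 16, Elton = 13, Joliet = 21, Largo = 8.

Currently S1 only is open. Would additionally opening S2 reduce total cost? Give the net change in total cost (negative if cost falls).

Current service cost with {S1}: 472.
Adding S2: each restaurant re-picks its cheapest; new service cost 456, saving 16.
Extra fixed cost: 32. Net change = 32 − 16 = 16.
(Totals: 521 → 537.)

No — net change +16 (cost rises by 16).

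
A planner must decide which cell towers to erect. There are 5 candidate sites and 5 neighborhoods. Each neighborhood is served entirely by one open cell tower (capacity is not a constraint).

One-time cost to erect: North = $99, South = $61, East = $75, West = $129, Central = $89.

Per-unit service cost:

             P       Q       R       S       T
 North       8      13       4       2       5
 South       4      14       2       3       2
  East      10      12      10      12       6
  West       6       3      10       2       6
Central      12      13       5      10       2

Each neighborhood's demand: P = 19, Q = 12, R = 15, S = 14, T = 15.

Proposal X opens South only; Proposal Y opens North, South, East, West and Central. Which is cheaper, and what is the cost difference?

Proposal X is cheaper by 246.

Proposal X: {South}: P→South 4·19=76, Q→South 14·12=168, R→South 2·15=30, S→South 3·14=42, T→South 2·15=30. Service 346; fixed 61; total 407.
Proposal Y: {North, South, East, West, Central}: P→South 4·19=76, Q→West 3·12=36, R→South 2·15=30, S→North 2·14=28, T→South 2·15=30. Service 200; fixed 453; total 653.
Difference: |407 − 653| = 246.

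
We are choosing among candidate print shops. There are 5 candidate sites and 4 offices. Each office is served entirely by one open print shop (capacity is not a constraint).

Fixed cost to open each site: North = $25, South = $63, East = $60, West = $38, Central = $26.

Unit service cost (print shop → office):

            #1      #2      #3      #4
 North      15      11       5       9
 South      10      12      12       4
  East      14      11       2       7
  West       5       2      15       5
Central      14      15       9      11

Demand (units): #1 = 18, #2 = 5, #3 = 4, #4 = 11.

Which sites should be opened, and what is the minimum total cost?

Open North and West; minimum total cost 238.

For any fixed open set, each office goes to its cheapest open site; total = fixed + service.
{North, West}: #1→West 5·18=90, #2→West 2·5=10, #3→North 5·4=20, #4→West 5·11=55. Service 175; fixed 63; total 238.
{West}: service 215 + fixed 38 = 253
{West, Central}: service 191 + fixed 64 = 255
{North, South, East, West, Central}: service 152 + fixed 212 = 364
No other subset beats 238.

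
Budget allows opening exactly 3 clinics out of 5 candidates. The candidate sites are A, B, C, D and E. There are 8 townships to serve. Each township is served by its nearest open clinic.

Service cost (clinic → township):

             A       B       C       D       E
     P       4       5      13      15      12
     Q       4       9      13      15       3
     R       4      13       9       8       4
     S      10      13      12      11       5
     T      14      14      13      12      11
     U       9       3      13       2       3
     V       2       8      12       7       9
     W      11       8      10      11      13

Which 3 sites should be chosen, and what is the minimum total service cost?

Choose A, B and E; total service cost 40.

With exactly 3 open, each township uses its cheapest among the chosen.
{A, B, E}: P→A 4, Q→E 3, R→A 4, S→E 5, T→E 11, U→B 3, V→A 2, W→B 8. Service cost 40.
{A, C, E}: service cost 42
{A, D, E}: service cost 42
Among all 10 size-3 choices, {A, B, E} is lowest.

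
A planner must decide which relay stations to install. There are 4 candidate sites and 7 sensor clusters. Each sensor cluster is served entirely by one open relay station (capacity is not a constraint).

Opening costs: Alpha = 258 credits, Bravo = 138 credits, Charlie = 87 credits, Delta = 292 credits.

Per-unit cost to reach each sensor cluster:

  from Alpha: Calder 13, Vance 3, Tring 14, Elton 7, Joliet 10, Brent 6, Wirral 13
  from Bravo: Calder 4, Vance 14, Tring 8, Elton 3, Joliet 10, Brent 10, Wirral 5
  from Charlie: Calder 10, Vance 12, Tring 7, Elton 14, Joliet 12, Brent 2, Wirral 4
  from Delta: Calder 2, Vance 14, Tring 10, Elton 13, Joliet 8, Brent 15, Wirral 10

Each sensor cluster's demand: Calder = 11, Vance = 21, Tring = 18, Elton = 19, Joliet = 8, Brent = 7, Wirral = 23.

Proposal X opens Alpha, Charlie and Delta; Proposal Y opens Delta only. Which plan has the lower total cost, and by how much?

Proposal X: {Alpha, Charlie, Delta}: Calder→Delta 2·11=22, Vance→Alpha 3·21=63, Tring→Charlie 7·18=126, Elton→Alpha 7·19=133, Joliet→Delta 8·8=64, Brent→Charlie 2·7=14, Wirral→Charlie 4·23=92. Service 514; fixed 637; total 1151.
Proposal Y: {Delta}: Calder→Delta 2·11=22, Vance→Delta 14·21=294, Tring→Delta 10·18=180, Elton→Delta 13·19=247, Joliet→Delta 8·8=64, Brent→Delta 15·7=105, Wirral→Delta 10·23=230. Service 1142; fixed 292; total 1434.
Difference: |1151 − 1434| = 283.

Proposal X is cheaper by 283.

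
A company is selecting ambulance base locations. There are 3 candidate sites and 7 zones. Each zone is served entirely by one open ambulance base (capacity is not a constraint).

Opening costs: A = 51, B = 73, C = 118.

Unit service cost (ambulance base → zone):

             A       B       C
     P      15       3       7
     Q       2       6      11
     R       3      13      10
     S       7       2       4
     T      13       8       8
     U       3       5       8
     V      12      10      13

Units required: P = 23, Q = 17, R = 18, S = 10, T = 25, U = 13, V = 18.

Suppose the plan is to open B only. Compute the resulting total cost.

Total cost: 943

Each zone is assigned to its cheapest site among the open ones.
{B}: P→B 3·23=69, Q→B 6·17=102, R→B 13·18=234, S→B 2·10=20, T→B 8·25=200, U→B 5·13=65, V→B 10·18=180. Service 870; fixed 73; total 943.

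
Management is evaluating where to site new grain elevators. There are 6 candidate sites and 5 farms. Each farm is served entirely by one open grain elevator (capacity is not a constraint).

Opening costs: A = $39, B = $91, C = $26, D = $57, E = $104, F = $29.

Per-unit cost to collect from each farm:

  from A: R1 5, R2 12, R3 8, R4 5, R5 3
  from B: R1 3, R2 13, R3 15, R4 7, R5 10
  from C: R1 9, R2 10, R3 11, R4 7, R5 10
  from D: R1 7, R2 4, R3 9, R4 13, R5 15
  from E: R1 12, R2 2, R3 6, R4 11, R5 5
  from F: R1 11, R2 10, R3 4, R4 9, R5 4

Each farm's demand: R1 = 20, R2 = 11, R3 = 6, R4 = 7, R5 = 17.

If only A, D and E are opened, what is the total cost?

Total cost: 444

Each farm is assigned to its cheapest site among the open ones.
{A, D, E}: R1→A 5·20=100, R2→E 2·11=22, R3→E 6·6=36, R4→A 5·7=35, R5→A 3·17=51. Service 244; fixed 200; total 444.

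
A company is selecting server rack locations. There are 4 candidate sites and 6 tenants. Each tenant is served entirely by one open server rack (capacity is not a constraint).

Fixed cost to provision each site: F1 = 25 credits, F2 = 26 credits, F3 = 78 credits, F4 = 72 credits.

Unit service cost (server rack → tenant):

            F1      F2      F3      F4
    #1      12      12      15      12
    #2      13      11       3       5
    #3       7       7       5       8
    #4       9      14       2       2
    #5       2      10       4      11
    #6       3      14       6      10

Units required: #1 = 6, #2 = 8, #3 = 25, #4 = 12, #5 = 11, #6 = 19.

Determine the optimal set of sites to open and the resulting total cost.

For any fixed open set, each tenant goes to its cheapest open site; total = fixed + service.
{F1, F3}: #1→F1 12·6=72, #2→F3 3·8=24, #3→F3 5·25=125, #4→F3 2·12=24, #5→F1 2·11=22, #6→F1 3·19=57. Service 324; fixed 103; total 427.
{F1, F2, F3}: #1→F1 12·6=72, #2→F3 3·8=24, #3→F3 5·25=125, #4→F3 2·12=24, #5→F1 2·11=22, #6→F1 3·19=57. Service 324; fixed 129; total 453.
{F1, F4}: #1→F1 12·6=72, #2→F4 5·8=40, #3→F1 7·25=175, #4→F4 2·12=24, #5→F1 2·11=22, #6→F1 3·19=57. Service 390; fixed 97; total 487.
{F1, F2, F3, F4}: service 324 + fixed 201 = 525
(All 15 nonempty subsets were checked; F1 and F3 is lowest.)

Open F1 and F3; minimum total cost 427.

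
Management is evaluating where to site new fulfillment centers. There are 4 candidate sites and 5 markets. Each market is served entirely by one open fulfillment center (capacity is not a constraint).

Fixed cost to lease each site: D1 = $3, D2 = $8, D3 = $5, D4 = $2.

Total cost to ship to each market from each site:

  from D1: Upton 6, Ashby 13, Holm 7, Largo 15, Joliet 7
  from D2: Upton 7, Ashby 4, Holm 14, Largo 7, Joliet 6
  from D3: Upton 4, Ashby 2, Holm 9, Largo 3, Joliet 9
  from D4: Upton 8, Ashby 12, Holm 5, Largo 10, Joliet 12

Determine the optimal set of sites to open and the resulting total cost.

Open D3 and D4; minimum total cost 30.

For any fixed open set, each market goes to its cheapest open site; total = fixed + service.
{D3, D4}: Upton→D3 4, Ashby→D3 2, Holm→D4 5, Largo→D3 3, Joliet→D3 9. Service 23; fixed 7; total 30.
{D1, D3}: service 23 + fixed 8 = 31
{D1, D3, D4}: Upton→D3 4, Ashby→D3 2, Holm→D4 5, Largo→D3 3, Joliet→D1 7. Service 21; fixed 10; total 31.
{D1, D2, D3, D4}: service 20 + fixed 18 = 38
No other subset beats 30.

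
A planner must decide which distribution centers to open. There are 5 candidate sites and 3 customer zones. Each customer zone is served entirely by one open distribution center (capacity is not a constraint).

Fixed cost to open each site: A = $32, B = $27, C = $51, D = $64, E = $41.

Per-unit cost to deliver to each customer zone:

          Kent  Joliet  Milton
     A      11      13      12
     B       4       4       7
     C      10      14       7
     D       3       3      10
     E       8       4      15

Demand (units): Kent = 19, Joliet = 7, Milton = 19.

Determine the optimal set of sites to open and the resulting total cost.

For any fixed open set, each customer zone goes to its cheapest open site; total = fixed + service.
{B}: Kent→B 4·19=76, Joliet→B 4·7=28, Milton→B 7·19=133. Service 237; fixed 27; total 264.
{A, B}: Kent→B 4·19=76, Joliet→B 4·7=28, Milton→B 7·19=133. Service 237; fixed 59; total 296.
{B, D}: service 211 + fixed 91 = 302
{A, B, C, D, E}: Kent→D 3·19=57, Joliet→D 3·7=21, Milton→B 7·19=133. Service 211; fixed 215; total 426.
No other subset beats 264.

Open B only; minimum total cost 264.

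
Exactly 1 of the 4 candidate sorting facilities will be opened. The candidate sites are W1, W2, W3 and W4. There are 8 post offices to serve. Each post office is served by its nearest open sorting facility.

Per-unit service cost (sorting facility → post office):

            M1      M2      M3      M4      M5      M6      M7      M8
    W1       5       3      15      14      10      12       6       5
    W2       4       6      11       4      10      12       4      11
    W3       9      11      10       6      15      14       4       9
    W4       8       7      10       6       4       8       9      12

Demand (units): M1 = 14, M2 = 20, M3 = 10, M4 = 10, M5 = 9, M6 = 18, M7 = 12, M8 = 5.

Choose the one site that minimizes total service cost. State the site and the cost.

Choose W2 only; total service cost 735.

With exactly 1 open, each post office uses its cheapest among the chosen.
{W2}: M1→W2 4·14=56, M2→W2 6·20=120, M3→W2 11·10=110, M4→W2 4·10=40, M5→W2 10·9=90, M6→W2 12·18=216, M7→W2 4·12=48, M8→W2 11·5=55. Service cost 735.
{W4}: service cost 760
{W1}: service cost 823
Among all 4 size-1 choices, {W2} is lowest.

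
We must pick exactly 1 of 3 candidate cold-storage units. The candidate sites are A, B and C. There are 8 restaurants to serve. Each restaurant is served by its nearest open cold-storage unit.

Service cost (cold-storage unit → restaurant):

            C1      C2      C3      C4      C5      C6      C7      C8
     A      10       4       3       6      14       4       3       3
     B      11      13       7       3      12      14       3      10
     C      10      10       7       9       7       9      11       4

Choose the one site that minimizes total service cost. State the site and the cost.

Choose A only; total service cost 47.

With exactly 1 open, each restaurant uses its cheapest among the chosen.
{A}: C1→A 10, C2→A 4, C3→A 3, C4→A 6, C5→A 14, C6→A 4, C7→A 3, C8→A 3. Service cost 47.
{C}: service cost 67
{B}: service cost 73
Among all 3 size-1 choices, {A} is lowest.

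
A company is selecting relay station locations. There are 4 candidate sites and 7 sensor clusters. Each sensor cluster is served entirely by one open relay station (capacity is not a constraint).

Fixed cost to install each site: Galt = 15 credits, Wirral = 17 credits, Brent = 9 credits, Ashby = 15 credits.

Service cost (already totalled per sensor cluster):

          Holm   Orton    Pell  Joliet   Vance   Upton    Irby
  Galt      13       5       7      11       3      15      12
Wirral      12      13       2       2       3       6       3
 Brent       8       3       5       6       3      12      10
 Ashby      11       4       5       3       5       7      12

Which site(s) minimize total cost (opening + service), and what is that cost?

Open Wirral and Brent; minimum total cost 53.

For any fixed open set, each sensor cluster goes to its cheapest open site; total = fixed + service.
{Wirral, Brent}: Holm→Brent 8, Orton→Brent 3, Pell→Wirral 2, Joliet→Wirral 2, Vance→Wirral 3, Upton→Wirral 6, Irby→Wirral 3. Service 27; fixed 26; total 53.
{Brent}: service 47 + fixed 9 = 56
{Wirral}: service 41 + fixed 17 = 58
{Galt, Wirral, Brent, Ashby}: Holm→Brent 8, Orton→Brent 3, Pell→Wirral 2, Joliet→Wirral 2, Vance→Galt 3, Upton→Wirral 6, Irby→Wirral 3. Service 27; fixed 56; total 83.
No other subset beats 53.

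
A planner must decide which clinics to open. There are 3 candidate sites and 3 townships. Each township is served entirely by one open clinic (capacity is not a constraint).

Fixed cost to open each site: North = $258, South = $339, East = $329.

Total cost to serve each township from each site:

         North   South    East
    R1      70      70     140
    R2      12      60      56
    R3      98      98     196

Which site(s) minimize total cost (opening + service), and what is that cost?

Open North only; minimum total cost 438.

For any fixed open set, each township goes to its cheapest open site; total = fixed + service.
{North}: R1→North 70, R2→North 12, R3→North 98. Service 180; fixed 258; total 438.
{South}: service 228 + fixed 339 = 567
{East}: R1→East 140, R2→East 56, R3→East 196. Service 392; fixed 329; total 721.
{North, South, East}: R1→North 70, R2→North 12, R3→North 98. Service 180; fixed 926; total 1106.
(All 7 nonempty subsets were checked; North only is lowest.)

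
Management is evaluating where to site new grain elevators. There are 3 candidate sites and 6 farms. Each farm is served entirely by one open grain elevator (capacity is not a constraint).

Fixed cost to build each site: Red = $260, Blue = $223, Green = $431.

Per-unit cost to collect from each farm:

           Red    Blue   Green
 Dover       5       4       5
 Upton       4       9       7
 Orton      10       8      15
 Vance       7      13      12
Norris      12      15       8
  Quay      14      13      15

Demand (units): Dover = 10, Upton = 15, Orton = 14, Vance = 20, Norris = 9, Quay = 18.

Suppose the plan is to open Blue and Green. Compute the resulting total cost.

Total cost: 1457

Each farm is assigned to its cheapest site among the open ones.
{Blue, Green}: Dover→Blue 4·10=40, Upton→Green 7·15=105, Orton→Blue 8·14=112, Vance→Green 12·20=240, Norris→Green 8·9=72, Quay→Blue 13·18=234. Service 803; fixed 654; total 1457.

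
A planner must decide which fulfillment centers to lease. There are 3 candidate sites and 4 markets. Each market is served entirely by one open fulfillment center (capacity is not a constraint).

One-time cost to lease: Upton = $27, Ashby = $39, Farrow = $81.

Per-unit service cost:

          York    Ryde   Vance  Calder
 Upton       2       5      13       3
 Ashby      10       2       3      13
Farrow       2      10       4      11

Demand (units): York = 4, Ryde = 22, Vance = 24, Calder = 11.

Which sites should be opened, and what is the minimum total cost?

Open Upton and Ashby; minimum total cost 223.

For any fixed open set, each market goes to its cheapest open site; total = fixed + service.
{Upton, Ashby}: York→Upton 2·4=8, Ryde→Ashby 2·22=44, Vance→Ashby 3·24=72, Calder→Upton 3·11=33. Service 157; fixed 66; total 223.
{Upton, Ashby, Farrow}: service 157 + fixed 147 = 304
{Ashby}: service 299 + fixed 39 = 338
{Upton}: York→Upton 2·4=8, Ryde→Upton 5·22=110, Vance→Upton 13·24=312, Calder→Upton 3·11=33. Service 463; fixed 27; total 490.
No other subset beats 223.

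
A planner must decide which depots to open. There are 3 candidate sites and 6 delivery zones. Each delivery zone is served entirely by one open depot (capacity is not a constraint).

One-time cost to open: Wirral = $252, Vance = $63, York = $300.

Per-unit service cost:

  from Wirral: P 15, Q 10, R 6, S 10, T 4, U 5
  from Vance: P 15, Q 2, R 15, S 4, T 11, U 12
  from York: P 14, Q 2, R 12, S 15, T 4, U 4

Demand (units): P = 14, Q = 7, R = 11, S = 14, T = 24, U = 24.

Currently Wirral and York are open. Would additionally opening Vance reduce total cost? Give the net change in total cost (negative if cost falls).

Current service cost with {Wirral, York}: 608.
Adding Vance: each delivery zone re-picks its cheapest; new service cost 524, saving 84.
Extra fixed cost: 63. Net change = 63 − 84 = -21.
(Totals: 1160 → 1139.)

Yes — net change −21 (cost falls by 21).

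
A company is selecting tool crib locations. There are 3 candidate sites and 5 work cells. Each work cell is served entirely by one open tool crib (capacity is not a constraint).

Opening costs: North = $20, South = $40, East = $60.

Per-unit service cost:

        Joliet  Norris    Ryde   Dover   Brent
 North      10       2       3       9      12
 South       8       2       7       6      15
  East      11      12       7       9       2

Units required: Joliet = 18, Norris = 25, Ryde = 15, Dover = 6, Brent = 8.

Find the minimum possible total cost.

Minimum total cost: 411

For any fixed open set, each work cell goes to its cheapest open site; total = fixed + service.
{North, South, East}: Joliet→South 8·18=144, Norris→North 2·25=50, Ryde→North 3·15=45, Dover→South 6·6=36, Brent→East 2·8=16. Service 291; fixed 120; total 411.
{North, East}: service 345 + fixed 80 = 425
{North, South}: service 371 + fixed 60 = 431
{North}: service 425 + fixed 20 = 445
No other subset beats 411.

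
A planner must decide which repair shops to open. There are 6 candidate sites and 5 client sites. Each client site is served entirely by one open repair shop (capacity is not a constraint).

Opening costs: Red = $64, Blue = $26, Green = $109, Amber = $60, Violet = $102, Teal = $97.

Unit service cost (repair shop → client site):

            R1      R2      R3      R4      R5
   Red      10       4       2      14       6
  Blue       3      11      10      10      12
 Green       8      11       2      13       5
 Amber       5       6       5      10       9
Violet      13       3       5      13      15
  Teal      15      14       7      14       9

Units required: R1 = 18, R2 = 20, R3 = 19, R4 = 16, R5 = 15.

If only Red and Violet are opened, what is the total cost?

Total cost: 742

Each client site is assigned to its cheapest site among the open ones.
{Red, Violet}: R1→Red 10·18=180, R2→Violet 3·20=60, R3→Red 2·19=38, R4→Violet 13·16=208, R5→Red 6·15=90. Service 576; fixed 166; total 742.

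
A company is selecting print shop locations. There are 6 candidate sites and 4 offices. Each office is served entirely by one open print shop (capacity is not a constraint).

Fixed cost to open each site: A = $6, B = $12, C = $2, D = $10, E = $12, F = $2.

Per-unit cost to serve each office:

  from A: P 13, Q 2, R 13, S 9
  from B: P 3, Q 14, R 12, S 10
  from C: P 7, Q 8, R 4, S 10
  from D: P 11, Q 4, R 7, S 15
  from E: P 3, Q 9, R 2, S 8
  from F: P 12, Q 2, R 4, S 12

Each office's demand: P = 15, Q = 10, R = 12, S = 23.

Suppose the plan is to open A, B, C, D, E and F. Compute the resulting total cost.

Total cost: 317

Each office is assigned to its cheapest site among the open ones.
{A, B, C, D, E, F}: P→B 3·15=45, Q→A 2·10=20, R→E 2·12=24, S→E 8·23=184. Service 273; fixed 44; total 317.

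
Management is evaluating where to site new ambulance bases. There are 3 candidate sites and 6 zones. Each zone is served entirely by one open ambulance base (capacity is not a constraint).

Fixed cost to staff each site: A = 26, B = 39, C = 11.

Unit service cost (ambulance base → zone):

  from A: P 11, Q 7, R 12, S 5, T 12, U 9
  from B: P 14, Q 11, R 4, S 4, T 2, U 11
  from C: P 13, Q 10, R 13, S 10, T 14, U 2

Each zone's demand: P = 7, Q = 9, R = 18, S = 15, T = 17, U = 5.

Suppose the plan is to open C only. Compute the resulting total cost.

Total cost: 824

Each zone is assigned to its cheapest site among the open ones.
{C}: P→C 13·7=91, Q→C 10·9=90, R→C 13·18=234, S→C 10·15=150, T→C 14·17=238, U→C 2·5=10. Service 813; fixed 11; total 824.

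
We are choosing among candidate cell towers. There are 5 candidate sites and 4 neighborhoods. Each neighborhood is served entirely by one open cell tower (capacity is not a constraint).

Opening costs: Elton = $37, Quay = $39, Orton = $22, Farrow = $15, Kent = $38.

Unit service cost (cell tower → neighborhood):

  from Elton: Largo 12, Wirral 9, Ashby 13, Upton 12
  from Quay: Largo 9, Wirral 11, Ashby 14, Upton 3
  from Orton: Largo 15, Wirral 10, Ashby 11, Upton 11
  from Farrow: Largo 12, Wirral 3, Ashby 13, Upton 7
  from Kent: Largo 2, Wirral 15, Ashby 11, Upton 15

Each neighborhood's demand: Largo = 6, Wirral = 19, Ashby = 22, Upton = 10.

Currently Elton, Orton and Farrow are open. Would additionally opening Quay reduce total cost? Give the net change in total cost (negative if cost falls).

Yes — net change −19 (cost falls by 19).

Current service cost with {Elton, Orton, Farrow}: 441.
Adding Quay: each neighborhood re-picks its cheapest; new service cost 383, saving 58.
Extra fixed cost: 39. Net change = 39 − 58 = -19.
(Totals: 515 → 496.)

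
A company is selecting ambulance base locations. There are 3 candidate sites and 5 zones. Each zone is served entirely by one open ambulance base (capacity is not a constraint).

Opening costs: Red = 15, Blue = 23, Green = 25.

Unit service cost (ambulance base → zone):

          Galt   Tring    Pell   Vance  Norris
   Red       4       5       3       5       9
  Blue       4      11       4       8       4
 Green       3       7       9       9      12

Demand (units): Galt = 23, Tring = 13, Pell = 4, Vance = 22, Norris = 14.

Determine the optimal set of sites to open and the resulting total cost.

Open Red and Blue; minimum total cost 373.

For any fixed open set, each zone goes to its cheapest open site; total = fixed + service.
{Red, Blue}: Galt→Red 4·23=92, Tring→Red 5·13=65, Pell→Red 3·4=12, Vance→Red 5·22=110, Norris→Blue 4·14=56. Service 335; fixed 38; total 373.
{Red, Blue, Green}: Galt→Green 3·23=69, Tring→Red 5·13=65, Pell→Red 3·4=12, Vance→Red 5·22=110, Norris→Blue 4·14=56. Service 312; fixed 63; total 375.
{Red}: service 405 + fixed 15 = 420
(All 7 nonempty subsets were checked; Red and Blue is lowest.)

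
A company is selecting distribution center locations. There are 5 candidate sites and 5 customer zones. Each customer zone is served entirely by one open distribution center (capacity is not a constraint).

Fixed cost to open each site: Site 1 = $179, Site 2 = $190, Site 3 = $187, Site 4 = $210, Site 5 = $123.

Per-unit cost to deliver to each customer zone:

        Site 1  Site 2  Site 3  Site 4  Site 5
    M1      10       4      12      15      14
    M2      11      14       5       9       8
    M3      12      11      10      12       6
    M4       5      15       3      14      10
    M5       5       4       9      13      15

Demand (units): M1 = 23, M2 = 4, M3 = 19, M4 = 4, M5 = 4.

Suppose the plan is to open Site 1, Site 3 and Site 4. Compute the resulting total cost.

Each customer zone is assigned to its cheapest site among the open ones.
{Site 1, Site 3, Site 4}: M1→Site 1 10·23=230, M2→Site 3 5·4=20, M3→Site 3 10·19=190, M4→Site 3 3·4=12, M5→Site 1 5·4=20. Service 472; fixed 576; total 1048.

Total cost: 1048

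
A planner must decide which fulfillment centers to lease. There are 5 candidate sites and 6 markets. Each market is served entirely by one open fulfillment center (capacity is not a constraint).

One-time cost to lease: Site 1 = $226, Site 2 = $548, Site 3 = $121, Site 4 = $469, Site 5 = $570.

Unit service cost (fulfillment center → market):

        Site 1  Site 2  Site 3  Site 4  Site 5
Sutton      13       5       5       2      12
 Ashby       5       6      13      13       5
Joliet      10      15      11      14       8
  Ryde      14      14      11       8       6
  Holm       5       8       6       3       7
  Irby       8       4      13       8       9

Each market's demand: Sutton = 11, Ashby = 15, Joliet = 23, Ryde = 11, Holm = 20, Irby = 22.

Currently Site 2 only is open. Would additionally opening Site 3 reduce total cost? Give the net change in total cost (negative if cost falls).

Yes — net change −44 (cost falls by 44).

Current service cost with {Site 2}: 892.
Adding Site 3: each market re-picks its cheapest; new service cost 727, saving 165.
Extra fixed cost: 121. Net change = 121 − 165 = -44.
(Totals: 1440 → 1396.)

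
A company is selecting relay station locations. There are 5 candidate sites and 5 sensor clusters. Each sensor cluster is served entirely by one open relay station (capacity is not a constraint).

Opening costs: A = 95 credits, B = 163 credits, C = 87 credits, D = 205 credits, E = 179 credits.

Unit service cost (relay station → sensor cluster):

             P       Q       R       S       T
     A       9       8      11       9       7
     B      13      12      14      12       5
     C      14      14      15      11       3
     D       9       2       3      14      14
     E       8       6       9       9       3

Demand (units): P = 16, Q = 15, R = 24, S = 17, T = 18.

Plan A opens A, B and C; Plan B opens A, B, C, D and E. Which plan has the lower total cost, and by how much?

Plan A is cheaper by 86.

Plan A: {A, B, C}: P→A 9·16=144, Q→A 8·15=120, R→A 11·24=264, S→A 9·17=153, T→C 3·18=54. Service 735; fixed 345; total 1080.
Plan B: {A, B, C, D, E}: P→E 8·16=128, Q→D 2·15=30, R→D 3·24=72, S→A 9·17=153, T→C 3·18=54. Service 437; fixed 729; total 1166.
Difference: |1080 − 1166| = 86.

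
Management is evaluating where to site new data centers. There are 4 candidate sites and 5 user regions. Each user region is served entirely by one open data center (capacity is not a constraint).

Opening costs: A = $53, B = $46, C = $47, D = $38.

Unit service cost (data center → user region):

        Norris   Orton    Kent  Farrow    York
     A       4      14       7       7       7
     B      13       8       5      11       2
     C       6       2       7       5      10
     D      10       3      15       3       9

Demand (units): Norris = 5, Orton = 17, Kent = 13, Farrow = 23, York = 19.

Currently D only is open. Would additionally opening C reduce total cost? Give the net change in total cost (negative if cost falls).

Current service cost with {D}: 536.
Adding C: each user region re-picks its cheapest; new service cost 395, saving 141.
Extra fixed cost: 47. Net change = 47 − 141 = -94.
(Totals: 574 → 480.)

Yes — net change −94 (cost falls by 94).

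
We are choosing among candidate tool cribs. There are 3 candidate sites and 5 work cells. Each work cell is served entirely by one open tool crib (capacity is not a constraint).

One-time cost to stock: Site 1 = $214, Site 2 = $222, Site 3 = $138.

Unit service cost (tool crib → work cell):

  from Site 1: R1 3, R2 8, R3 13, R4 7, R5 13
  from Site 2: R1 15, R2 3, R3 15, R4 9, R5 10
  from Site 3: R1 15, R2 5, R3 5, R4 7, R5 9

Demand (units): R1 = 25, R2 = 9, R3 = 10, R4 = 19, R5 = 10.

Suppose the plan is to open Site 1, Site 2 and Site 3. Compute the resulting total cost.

Each work cell is assigned to its cheapest site among the open ones.
{Site 1, Site 2, Site 3}: R1→Site 1 3·25=75, R2→Site 2 3·9=27, R3→Site 3 5·10=50, R4→Site 1 7·19=133, R5→Site 3 9·10=90. Service 375; fixed 574; total 949.

Total cost: 949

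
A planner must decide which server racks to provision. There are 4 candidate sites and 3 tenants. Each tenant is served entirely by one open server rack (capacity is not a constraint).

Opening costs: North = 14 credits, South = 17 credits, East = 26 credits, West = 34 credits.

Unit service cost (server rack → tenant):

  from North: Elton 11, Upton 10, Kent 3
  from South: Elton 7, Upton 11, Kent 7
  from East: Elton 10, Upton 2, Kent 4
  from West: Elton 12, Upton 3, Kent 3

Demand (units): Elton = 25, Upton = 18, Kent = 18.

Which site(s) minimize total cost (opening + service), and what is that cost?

Open North, South and East; minimum total cost 322.

For any fixed open set, each tenant goes to its cheapest open site; total = fixed + service.
{North, South, East}: Elton→South 7·25=175, Upton→East 2·18=36, Kent→North 3·18=54. Service 265; fixed 57; total 322.
{South, East}: service 283 + fixed 43 = 326
{South, West}: Elton→South 7·25=175, Upton→West 3·18=54, Kent→West 3·18=54. Service 283; fixed 51; total 334.
{North, South, East, West}: service 265 + fixed 91 = 356
No other subset beats 322.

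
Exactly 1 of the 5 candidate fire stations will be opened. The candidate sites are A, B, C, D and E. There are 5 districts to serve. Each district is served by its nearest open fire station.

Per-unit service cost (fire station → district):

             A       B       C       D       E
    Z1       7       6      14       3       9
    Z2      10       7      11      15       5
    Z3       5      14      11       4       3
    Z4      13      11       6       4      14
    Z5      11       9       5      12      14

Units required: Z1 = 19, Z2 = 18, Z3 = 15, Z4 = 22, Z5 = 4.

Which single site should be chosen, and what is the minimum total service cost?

With exactly 1 open, each district uses its cheapest among the chosen.
{D}: Z1→D 3·19=57, Z2→D 15·18=270, Z3→D 4·15=60, Z4→D 4·22=88, Z5→D 12·4=48. Service cost 523.
{E}: service cost 670
{A}: service cost 718
Among all 5 size-1 choices, {D} is lowest.

Choose D only; total service cost 523.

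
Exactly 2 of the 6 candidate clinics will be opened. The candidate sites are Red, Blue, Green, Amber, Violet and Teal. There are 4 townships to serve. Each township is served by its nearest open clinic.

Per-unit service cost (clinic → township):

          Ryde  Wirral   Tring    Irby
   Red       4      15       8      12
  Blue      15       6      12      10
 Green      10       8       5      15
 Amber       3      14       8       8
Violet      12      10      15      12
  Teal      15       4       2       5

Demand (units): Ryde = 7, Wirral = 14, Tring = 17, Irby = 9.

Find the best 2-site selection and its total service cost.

Choose Amber and Teal; total service cost 156.

With exactly 2 open, each township uses its cheapest among the chosen.
{Amber, Teal}: Ryde→Amber 3·7=21, Wirral→Teal 4·14=56, Tring→Teal 2·17=34, Irby→Teal 5·9=45. Service cost 156.
{Red, Teal}: service cost 163
{Green, Teal}: service cost 205
Among all 15 size-2 choices, {Amber, Teal} is lowest.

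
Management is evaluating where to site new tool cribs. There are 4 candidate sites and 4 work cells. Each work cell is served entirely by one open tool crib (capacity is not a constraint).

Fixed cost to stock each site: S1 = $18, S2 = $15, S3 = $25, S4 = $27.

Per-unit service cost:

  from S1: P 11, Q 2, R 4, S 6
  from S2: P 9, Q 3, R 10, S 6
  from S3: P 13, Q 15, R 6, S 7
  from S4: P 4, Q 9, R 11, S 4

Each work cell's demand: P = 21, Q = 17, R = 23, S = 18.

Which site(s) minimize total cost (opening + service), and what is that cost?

For any fixed open set, each work cell goes to its cheapest open site; total = fixed + service.
{S1, S4}: P→S4 4·21=84, Q→S1 2·17=34, R→S1 4·23=92, S→S4 4·18=72. Service 282; fixed 45; total 327.
{S1, S2, S4}: service 282 + fixed 60 = 342
{S1, S3, S4}: P→S4 4·21=84, Q→S1 2·17=34, R→S1 4·23=92, S→S4 4·18=72. Service 282; fixed 70; total 352.
{S1, S2, S3, S4}: service 282 + fixed 85 = 367
No other subset beats 327.

Open S1 and S4; minimum total cost 327.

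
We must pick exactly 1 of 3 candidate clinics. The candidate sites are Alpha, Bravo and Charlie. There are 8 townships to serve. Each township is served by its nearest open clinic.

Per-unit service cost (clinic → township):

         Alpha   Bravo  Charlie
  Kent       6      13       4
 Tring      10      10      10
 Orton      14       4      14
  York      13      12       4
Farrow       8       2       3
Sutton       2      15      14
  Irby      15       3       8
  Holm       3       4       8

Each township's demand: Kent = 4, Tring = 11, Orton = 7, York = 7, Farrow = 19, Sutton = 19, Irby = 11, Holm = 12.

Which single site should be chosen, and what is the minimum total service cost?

Choose Bravo only; total service cost 678.

With exactly 1 open, each township uses its cheapest among the chosen.
{Bravo}: Kent→Bravo 13·4=52, Tring→Bravo 10·11=110, Orton→Bravo 4·7=28, York→Bravo 12·7=84, Farrow→Bravo 2·19=38, Sutton→Bravo 15·19=285, Irby→Bravo 3·11=33, Holm→Bravo 4·12=48. Service cost 678.
{Alpha}: service cost 714
{Charlie}: service cost 759
Among all 3 size-1 choices, {Bravo} is lowest.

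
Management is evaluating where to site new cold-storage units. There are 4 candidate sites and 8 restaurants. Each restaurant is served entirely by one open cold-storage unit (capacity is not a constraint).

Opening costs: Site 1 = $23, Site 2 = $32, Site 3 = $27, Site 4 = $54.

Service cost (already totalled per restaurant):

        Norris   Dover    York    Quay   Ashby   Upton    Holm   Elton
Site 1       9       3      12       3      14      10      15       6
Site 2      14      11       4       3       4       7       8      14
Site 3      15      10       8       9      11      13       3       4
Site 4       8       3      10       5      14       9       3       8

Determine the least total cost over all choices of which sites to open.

Minimum total cost: 95

For any fixed open set, each restaurant goes to its cheapest open site; total = fixed + service.
{Site 1}: Norris→Site 1 9, Dover→Site 1 3, York→Site 1 12, Quay→Site 1 3, Ashby→Site 1 14, Upton→Site 1 10, Holm→Site 1 15, Elton→Site 1 6. Service 72; fixed 23; total 95.
{Site 2}: Norris→Site 2 14, Dover→Site 2 11, York→Site 2 4, Quay→Site 2 3, Ashby→Site 2 4, Upton→Site 2 7, Holm→Site 2 8, Elton→Site 2 14. Service 65; fixed 32; total 97.
{Site 1, Site 2}: service 44 + fixed 55 = 99
{Site 1, Site 2, Site 3, Site 4}: Norris→Site 4 8, Dover→Site 1 3, York→Site 2 4, Quay→Site 1 3, Ashby→Site 2 4, Upton→Site 2 7, Holm→Site 3 3, Elton→Site 3 4. Service 36; fixed 136; total 172.
No other subset beats 95.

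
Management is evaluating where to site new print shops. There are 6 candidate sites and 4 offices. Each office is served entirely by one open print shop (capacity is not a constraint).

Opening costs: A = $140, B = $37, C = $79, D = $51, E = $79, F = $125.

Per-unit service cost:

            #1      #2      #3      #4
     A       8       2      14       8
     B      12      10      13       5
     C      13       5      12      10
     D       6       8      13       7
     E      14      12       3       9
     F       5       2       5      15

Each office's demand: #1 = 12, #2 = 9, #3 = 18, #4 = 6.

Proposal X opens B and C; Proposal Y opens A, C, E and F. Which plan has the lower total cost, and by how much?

Proposal X is cheaper by 52.

Proposal X: {B, C}: #1→B 12·12=144, #2→C 5·9=45, #3→C 12·18=216, #4→B 5·6=30. Service 435; fixed 116; total 551.
Proposal Y: {A, C, E, F}: #1→F 5·12=60, #2→A 2·9=18, #3→E 3·18=54, #4→A 8·6=48. Service 180; fixed 423; total 603.
Difference: |551 − 603| = 52.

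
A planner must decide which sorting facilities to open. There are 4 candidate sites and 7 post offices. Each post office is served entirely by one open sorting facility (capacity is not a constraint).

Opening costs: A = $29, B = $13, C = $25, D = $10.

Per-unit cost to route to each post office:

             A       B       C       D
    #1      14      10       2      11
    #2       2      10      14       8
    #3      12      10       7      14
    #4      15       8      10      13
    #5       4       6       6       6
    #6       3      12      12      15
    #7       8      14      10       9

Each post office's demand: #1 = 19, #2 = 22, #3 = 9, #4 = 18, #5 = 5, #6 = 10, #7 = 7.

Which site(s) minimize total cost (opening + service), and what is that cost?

For any fixed open set, each post office goes to its cheapest open site; total = fixed + service.
{A, B, C}: #1→C 2·19=38, #2→A 2·22=44, #3→C 7·9=63, #4→B 8·18=144, #5→A 4·5=20, #6→A 3·10=30, #7→A 8·7=56. Service 395; fixed 67; total 462.
{A, B, C, D}: service 395 + fixed 77 = 472
{A, C}: #1→C 2·19=38, #2→A 2·22=44, #3→C 7·9=63, #4→C 10·18=180, #5→A 4·5=20, #6→A 3·10=30, #7→A 8·7=56. Service 431; fixed 54; total 485.
{D}: service 988 + fixed 10 = 998
(All 15 nonempty subsets were checked; A, B and C is lowest.)

Open A, B and C; minimum total cost 462.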